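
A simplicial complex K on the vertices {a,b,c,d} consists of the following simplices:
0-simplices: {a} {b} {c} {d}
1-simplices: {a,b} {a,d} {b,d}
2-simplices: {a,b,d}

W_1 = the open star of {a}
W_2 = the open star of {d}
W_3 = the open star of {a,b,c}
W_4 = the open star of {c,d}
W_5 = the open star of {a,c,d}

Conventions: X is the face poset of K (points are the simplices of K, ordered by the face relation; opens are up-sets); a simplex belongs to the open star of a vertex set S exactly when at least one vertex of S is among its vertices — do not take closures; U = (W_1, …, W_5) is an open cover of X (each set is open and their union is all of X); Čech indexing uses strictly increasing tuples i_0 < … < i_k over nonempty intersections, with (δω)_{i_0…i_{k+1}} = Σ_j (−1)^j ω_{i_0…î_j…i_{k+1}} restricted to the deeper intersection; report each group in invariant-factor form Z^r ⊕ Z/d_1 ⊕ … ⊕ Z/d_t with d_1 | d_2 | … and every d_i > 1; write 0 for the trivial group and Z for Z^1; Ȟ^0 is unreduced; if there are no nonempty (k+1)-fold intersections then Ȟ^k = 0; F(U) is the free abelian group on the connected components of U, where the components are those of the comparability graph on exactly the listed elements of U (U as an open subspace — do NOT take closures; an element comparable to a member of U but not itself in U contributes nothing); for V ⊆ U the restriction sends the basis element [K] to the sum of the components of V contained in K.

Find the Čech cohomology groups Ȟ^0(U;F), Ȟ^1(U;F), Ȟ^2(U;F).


cover nerve:
  W1={{a},{a,b},{a,d},{a,b,d}} W2={{d},{a,d},{b,d},{a,b,d}} W3={{a},{b},{c},{a,b},{a,d},{b,d},{a,b,d}} W4={{c},{d},{a,d},{b,d},{a,b,d}} W5={{a},{c},{d},{a,b},{a,d},{b,d},{a,b,d}}
  W12={{a,d},{a,b,d}} W13={{a},{a,b},{a,d},{a,b,d}} W14={{a,d},{a,b,d}} W15={{a},{a,b},{a,d},{a,b,d}} W23={{a,d},{b,d},{a,b,d}} W24={{d},{a,d},{b,d},{a,b,d}} W25={{d},{a,d},{b,d},{a,b,d}} W34={{c},{a,d},{b,d},{a,b,d}} W35={{a},{c},{a,b},{a,d},{b,d},{a,b,d}} W45={{c},{d},{a,d},{b,d},{a,b,d}}
  W123={{a,d},{a,b,d}} W124={{a,d},{a,b,d}} W125={{a,d},{a,b,d}} W134={{a,d},{a,b,d}} W135={{a},{a,b},{a,d},{a,b,d}} W145={{a,d},{a,b,d}} W234={{a,d},{b,d},{a,b,d}} W235={{a,d},{b,d},{a,b,d}} W245={{d},{a,d},{b,d},{a,b,d}} W345={{c},{a,d},{b,d},{a,b,d}}
  W1234={{a,d},{a,b,d}} W1235={{a,d},{a,b,d}} W1245={{a,d},{a,b,d}} W1345={{a,d},{a,b,d}} W2345={{a,d},{b,d},{a,b,d}}
  W12345={{a,d},{a,b,d}}
components per intersection:
  W1: {{a},{a,b},{a,d},{a,b,d}}
  W2: {{d},{a,d},{b,d},{a,b,d}}
  W3: {{a},{b},{a,b},{a,d},{b,d},{a,b,d}} {{c}}
  W4: {{c}} {{d},{a,d},{b,d},{a,b,d}}
  W5: {{a},{d},{a,b},{a,d},{b,d},{a,b,d}} {{c}}
  W12: {{a,d},{a,b,d}}
  W13: {{a},{a,b},{a,d},{a,b,d}}
  W14: {{a,d},{a,b,d}}
  W15: {{a},{a,b},{a,d},{a,b,d}}
  W23: {{a,d},{b,d},{a,b,d}}
  W24: {{d},{a,d},{b,d},{a,b,d}}
  W25: {{d},{a,d},{b,d},{a,b,d}}
  W34: {{c}} {{a,d},{b,d},{a,b,d}}
  W35: {{a},{a,b},{a,d},{b,d},{a,b,d}} {{c}}
  W45: {{c}} {{d},{a,d},{b,d},{a,b,d}}
  W123: {{a,d},{a,b,d}}
  W124: {{a,d},{a,b,d}}
  W125: {{a,d},{a,b,d}}
  W134: {{a,d},{a,b,d}}
  W135: {{a},{a,b},{a,d},{a,b,d}}
  W145: {{a,d},{a,b,d}}
  W234: {{a,d},{b,d},{a,b,d}}
  W235: {{a,d},{b,d},{a,b,d}}
  W245: {{d},{a,d},{b,d},{a,b,d}}
  W345: {{c}} {{a,d},{b,d},{a,b,d}}
  W1234: {{a,d},{a,b,d}}
  W1235: {{a,d},{a,b,d}}
  W1245: {{a,d},{a,b,d}}
  W1345: {{a,d},{a,b,d}}
  W2345: {{a,d},{b,d},{a,b,d}}
  W12345: {{a,d},{a,b,d}}
C dims 8,13,11,5; δ0: rk 6, SNF 1^6; δ1: rk 7, SNF 1^7; δ2: rk 4, SNF 1^4
Ȟ^0: (8−6)−0=2 ⇒ Z^2
Ȟ^1: (13−7)−6=0 ⇒ 0
Ȟ^2: (11−4)−7=0 ⇒ 0

Ȟ^0(U;F) ≅ Z^2,  Ȟ^1(U;F) ≅ 0,  Ȟ^2(U;F) ≅ 0


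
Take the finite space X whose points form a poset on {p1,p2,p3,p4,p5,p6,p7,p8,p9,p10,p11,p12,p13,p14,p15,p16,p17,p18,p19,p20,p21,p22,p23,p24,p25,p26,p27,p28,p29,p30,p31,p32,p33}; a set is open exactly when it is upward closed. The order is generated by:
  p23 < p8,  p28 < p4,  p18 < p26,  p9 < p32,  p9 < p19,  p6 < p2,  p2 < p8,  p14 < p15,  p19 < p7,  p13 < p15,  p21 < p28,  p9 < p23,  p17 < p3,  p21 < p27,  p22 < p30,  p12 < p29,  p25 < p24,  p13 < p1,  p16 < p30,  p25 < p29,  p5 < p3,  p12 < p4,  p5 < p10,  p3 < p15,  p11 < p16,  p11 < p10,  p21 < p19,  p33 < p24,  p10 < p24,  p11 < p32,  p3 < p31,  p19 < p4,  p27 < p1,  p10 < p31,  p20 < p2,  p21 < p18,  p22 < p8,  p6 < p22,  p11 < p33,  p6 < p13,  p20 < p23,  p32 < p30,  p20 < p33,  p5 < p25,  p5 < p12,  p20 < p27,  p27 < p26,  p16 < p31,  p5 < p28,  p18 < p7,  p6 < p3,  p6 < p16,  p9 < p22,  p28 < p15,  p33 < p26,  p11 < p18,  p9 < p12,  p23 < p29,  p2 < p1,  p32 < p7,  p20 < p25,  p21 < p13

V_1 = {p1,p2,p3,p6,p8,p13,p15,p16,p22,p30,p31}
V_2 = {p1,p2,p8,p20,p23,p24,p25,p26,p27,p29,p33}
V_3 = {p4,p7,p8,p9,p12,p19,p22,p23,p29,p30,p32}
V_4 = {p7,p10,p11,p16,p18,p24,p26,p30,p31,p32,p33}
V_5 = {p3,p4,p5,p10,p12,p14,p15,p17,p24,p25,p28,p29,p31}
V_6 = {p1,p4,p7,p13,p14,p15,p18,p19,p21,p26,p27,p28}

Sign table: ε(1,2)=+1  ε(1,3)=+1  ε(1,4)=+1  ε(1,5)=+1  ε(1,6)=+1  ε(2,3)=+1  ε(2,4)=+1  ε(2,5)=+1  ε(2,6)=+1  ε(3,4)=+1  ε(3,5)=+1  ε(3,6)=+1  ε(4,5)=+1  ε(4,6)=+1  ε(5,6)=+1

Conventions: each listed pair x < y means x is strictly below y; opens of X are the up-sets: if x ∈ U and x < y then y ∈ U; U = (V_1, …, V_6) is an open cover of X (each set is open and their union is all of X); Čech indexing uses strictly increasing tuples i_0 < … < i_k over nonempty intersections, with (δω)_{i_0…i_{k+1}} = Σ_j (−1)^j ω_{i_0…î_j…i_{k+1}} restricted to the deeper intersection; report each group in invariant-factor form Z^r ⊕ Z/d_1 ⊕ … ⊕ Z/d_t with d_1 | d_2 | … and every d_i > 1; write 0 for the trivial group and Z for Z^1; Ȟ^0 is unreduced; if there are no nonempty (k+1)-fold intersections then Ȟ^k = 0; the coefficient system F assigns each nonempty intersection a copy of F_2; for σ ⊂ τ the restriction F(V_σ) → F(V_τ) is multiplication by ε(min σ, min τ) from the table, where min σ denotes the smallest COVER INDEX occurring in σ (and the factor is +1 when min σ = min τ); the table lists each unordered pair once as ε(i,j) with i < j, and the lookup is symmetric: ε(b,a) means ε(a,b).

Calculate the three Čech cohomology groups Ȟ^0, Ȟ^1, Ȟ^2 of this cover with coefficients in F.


Ȟ^0 = Z/2, Ȟ^1 = Z/2 and Ȟ^2 = Z/2

cover nerve:
  V12={p1,p2,p8} V13={p8,p22,p30} V14={p16,p30,p31} V15={p3,p15,p31} V16={p1,p13,p15} V23={p8,p23,p29} V24={p24,p26,p33} V25={p24,p25,p29} V26={p1,p26,p27} V34={p7,p30,p32} V35={p4,p12,p29} V36={p4,p7,p19} V45={p10,p24,p31} V46={p7,p18,p26} V56={p4,p14,p15,p28}
  V123={p8} V126={p1} V134={p30} V145={p31} V156={p15} V235={p29} V245={p24} V246={p26} V346={p7} V356={p4}
C dims 6,15,10; δ0: rk_F2 5; δ1: rk_F2 9
Ȟ^0: (6−5)−0=1 ⇒ Z/2
Ȟ^1: (15−9)−5=1 ⇒ Z/2
Ȟ^2: (10−0)−9=1 ⇒ Z/2


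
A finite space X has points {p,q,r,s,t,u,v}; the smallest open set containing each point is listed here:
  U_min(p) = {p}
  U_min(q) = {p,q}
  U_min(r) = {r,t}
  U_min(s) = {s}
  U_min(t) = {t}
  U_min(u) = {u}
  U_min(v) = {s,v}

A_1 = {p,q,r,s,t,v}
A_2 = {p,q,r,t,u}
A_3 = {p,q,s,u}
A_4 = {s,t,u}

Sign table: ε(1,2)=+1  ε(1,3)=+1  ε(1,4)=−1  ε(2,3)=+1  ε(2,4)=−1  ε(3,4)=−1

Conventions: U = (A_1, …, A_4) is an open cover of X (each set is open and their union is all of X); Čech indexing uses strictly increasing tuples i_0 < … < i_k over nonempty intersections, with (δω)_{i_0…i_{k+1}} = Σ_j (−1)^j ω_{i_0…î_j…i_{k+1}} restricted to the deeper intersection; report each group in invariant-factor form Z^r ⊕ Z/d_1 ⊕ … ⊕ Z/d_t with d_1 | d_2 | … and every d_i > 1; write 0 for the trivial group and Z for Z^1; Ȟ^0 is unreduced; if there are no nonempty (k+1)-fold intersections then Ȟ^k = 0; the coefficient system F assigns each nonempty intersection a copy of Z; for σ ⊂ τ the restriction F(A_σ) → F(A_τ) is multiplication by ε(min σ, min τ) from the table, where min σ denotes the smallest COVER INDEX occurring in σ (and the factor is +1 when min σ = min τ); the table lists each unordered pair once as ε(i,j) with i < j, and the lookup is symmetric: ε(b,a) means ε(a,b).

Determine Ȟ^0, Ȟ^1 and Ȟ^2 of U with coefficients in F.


Ȟ^0 ≅ Z; Ȟ^1 ≅ 0; Ȟ^2 ≅ Z

nonempty intersections:
  A12={p,q,r,t} A13={p,q,s} A14={s,t} A23={p,q,u} A24={t,u} A34={s,u}
  A123={p,q} A124={t} A134={s} A234={u}
C dims 4,6,4; δ0: rk 3, SNF 1^3; δ1: rk 3, SNF 1^3
Ȟ^0: (4−3)−0=1 ⇒ Z
Ȟ^1: (6−3)−3=0 ⇒ 0
Ȟ^2: (4−0)−3=1 ⇒ Z


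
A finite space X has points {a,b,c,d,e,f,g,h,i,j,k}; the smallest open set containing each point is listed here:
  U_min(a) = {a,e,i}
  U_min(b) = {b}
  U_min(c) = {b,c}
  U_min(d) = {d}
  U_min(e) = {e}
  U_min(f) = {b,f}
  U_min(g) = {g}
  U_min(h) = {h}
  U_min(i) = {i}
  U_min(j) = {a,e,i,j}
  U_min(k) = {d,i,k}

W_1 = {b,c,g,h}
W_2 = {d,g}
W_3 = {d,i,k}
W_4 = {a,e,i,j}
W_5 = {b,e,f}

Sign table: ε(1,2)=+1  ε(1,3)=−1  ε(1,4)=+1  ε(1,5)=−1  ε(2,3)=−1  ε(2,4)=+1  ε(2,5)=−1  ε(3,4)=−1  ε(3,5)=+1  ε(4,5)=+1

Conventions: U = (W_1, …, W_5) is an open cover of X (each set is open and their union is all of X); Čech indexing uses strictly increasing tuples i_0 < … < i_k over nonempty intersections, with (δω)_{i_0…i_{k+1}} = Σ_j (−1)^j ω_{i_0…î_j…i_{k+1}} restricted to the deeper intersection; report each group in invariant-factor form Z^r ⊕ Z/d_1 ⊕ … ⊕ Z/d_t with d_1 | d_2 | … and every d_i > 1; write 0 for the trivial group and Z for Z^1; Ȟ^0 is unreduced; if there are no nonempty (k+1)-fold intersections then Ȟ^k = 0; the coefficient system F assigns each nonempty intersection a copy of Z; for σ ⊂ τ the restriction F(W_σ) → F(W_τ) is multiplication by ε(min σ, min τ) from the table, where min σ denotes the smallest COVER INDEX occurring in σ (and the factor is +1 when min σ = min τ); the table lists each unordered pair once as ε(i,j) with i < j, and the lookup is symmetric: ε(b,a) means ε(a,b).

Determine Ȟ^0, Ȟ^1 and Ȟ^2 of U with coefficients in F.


nerve of the cover:
  W12={g} W15={b} W23={d} W34={i} W45={e}
C dims 5,5; δ0: rk 5, SNF 1^4·2
Ȟ^0 = (5 − 5) − 0 = 0, so Ȟ^0 ≅ 0
Ȟ^1 = (5 − 0) − 5 = 0 plus torsion [2], so Ȟ^1 ≅ Z/2
Ȟ^2 = (0 − 0) − 0 = 0, so Ȟ^2 ≅ 0

Ȟ^0 = 0; Ȟ^1 = Z/2; Ȟ^2 = 0


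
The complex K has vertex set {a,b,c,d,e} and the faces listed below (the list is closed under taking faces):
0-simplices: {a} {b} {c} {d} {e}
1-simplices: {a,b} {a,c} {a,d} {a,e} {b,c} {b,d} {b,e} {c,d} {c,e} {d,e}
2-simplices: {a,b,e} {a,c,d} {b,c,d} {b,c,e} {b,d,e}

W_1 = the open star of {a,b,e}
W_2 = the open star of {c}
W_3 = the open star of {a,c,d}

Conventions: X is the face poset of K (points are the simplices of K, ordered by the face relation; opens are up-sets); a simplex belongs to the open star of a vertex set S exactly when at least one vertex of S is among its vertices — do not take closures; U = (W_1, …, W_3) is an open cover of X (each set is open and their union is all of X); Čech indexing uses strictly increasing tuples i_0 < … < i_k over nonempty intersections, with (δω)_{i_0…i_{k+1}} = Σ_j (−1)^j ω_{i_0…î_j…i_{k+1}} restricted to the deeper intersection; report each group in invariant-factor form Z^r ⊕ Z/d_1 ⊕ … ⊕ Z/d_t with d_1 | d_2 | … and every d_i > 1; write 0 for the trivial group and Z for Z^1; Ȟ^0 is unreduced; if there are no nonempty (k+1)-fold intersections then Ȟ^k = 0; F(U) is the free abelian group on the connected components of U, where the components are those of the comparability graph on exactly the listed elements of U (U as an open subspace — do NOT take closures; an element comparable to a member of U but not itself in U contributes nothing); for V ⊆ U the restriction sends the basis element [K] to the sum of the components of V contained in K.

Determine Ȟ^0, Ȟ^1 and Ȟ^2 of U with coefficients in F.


Ȟ^0(U;F) ≅ Z,  Ȟ^1(U;F) ≅ Z,  Ȟ^2(U;F) ≅ 0

nerve of the cover:
  W1={{a},{b},{e},{a,b},{a,c},{a,d},{a,e},{b,c},{b,d},{b,e},{c,e},{d,e},{a,b,e},{a,c,d},{b,c,d},{b,c,e},{b,d,e}} W2={{c},{a,c},{b,c},{c,d},{c,e},{a,c,d},{b,c,d},{b,c,e}} W3={{a},{c},{d},{a,b},{a,c},{a,d},{a,e},{b,c},{b,d},{c,d},{c,e},{d,e},{a,b,e},{a,c,d},{b,c,d},{b,c,e},{b,d,e}}
  W12={{a,c},{b,c},{c,e},{a,c,d},{b,c,d},{b,c,e}} W13={{a},{a,b},{a,c},{a,d},{a,e},{b,c},{b,d},{c,e},{d,e},{a,b,e},{a,c,d},{b,c,d},{b,c,e},{b,d,e}} W23={{c},{a,c},{b,c},{c,d},{c,e},{a,c,d},{b,c,d},{b,c,e}}
  W123={{a,c},{b,c},{c,e},{a,c,d},{b,c,d},{b,c,e}}
components per intersection:
  W1: {{a},{b},{e},{a,b},{a,c},{a,d},{a,e},{b,c},{b,d},{b,e},{c,e},{d,e},{a,b,e},{a,c,d},{b,c,d},{b,c,e},{b,d,e}}
  W2: {{c},{a,c},{b,c},{c,d},{c,e},{a,c,d},{b,c,d},{b,c,e}}
  W3: {{a},{c},{d},{a,b},{a,c},{a,d},{a,e},{b,c},{b,d},{c,d},{c,e},{d,e},{a,b,e},{a,c,d},{b,c,d},{b,c,e},{b,d,e}}
  W12: {{a,c},{a,c,d}} {{b,c},{c,e},{b,c,d},{b,c,e}}
  W13: {{a},{a,b},{a,c},{a,d},{a,e},{a,b,e},{a,c,d}} {{b,c},{b,d},{c,e},{d,e},{b,c,d},{b,c,e},{b,d,e}}
  W23: {{c},{a,c},{b,c},{c,d},{c,e},{a,c,d},{b,c,d},{b,c,e}}
  W123: {{a,c},{a,c,d}} {{b,c},{c,e},{b,c,d},{b,c,e}}
C dims 3,5,2; δ0: rk 2, SNF 1^2; δ1: rk 2, SNF 1^2
Ȟ^0 = (3 − 2) − 0 = 1, so Ȟ^0 ≅ Z
Ȟ^1 = (5 − 2) − 2 = 1, so Ȟ^1 ≅ Z
Ȟ^2 = (2 − 0) − 2 = 0, so Ȟ^2 ≅ 0


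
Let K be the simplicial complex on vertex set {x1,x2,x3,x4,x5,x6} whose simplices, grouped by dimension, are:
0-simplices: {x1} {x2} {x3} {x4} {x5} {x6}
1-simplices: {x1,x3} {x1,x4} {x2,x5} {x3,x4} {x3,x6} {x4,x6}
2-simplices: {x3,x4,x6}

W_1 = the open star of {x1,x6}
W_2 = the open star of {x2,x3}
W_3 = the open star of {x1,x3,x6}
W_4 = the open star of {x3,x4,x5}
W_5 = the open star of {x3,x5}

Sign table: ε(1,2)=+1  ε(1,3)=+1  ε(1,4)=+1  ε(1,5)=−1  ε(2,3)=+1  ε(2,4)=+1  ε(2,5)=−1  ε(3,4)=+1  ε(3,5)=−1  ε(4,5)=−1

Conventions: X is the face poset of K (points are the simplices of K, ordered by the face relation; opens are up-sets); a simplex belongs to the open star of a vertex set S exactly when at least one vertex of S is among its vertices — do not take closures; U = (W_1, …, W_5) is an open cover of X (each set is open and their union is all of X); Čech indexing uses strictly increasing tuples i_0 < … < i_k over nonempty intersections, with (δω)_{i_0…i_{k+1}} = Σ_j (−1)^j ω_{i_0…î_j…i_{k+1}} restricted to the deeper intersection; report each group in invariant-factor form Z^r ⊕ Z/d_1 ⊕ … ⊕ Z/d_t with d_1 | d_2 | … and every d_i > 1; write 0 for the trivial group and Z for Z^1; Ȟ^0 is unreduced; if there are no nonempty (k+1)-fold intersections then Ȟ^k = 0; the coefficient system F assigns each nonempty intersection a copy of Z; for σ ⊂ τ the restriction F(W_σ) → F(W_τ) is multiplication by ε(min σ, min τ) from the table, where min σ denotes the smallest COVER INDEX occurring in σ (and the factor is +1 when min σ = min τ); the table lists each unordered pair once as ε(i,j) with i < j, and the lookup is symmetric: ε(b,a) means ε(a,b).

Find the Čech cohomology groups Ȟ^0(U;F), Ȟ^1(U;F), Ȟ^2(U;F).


Ȟ^0(U;F) ≅ Z,  Ȟ^1(U;F) ≅ 0,  Ȟ^2(U;F) ≅ 0

nonempty intersections:
  W1={{x1},{x6},{x1,x3},{x1,x4},{x3,x6},{x4,x6},{x3,x4,x6}} W2={{x2},{x3},{x1,x3},{x2,x5},{x3,x4},{x3,x6},{x3,x4,x6}} W3={{x1},{x3},{x6},{x1,x3},{x1,x4},{x3,x4},{x3,x6},{x4,x6},{x3,x4,x6}} W4={{x3},{x4},{x5},{x1,x3},{x1,x4},{x2,x5},{x3,x4},{x3,x6},{x4,x6},{x3,x4,x6}} W5={{x3},{x5},{x1,x3},{x2,x5},{x3,x4},{x3,x6},{x3,x4,x6}}
  W12={{x1,x3},{x3,x6},{x3,x4,x6}} W13={{x1},{x6},{x1,x3},{x1,x4},{x3,x6},{x4,x6},{x3,x4,x6}} W14={{x1,x3},{x1,x4},{x3,x6},{x4,x6},{x3,x4,x6}} W15={{x1,x3},{x3,x6},{x3,x4,x6}} W23={{x3},{x1,x3},{x3,x4},{x3,x6},{x3,x4,x6}} W24={{x3},{x1,x3},{x2,x5},{x3,x4},{x3,x6},{x3,x4,x6}} W25={{x3},{x1,x3},{x2,x5},{x3,x4},{x3,x6},{x3,x4,x6}} W34={{x3},{x1,x3},{x1,x4},{x3,x4},{x3,x6},{x4,x6},{x3,x4,x6}} W35={{x3},{x1,x3},{x3,x4},{x3,x6},{x3,x4,x6}} W45={{x3},{x5},{x1,x3},{x2,x5},{x3,x4},{x3,x6},{x3,x4,x6}}
  W123={{x1,x3},{x3,x6},{x3,x4,x6}} W124={{x1,x3},{x3,x6},{x3,x4,x6}} W125={{x1,x3},{x3,x6},{x3,x4,x6}} W134={{x1,x3},{x1,x4},{x3,x6},{x4,x6},{x3,x4,x6}} W135={{x1,x3},{x3,x6},{x3,x4,x6}} W145={{x1,x3},{x3,x6},{x3,x4,x6}} W234={{x3},{x1,x3},{x3,x4},{x3,x6},{x3,x4,x6}} W235={{x3},{x1,x3},{x3,x4},{x3,x6},{x3,x4,x6}} W245={{x3},{x1,x3},{x2,x5},{x3,x4},{x3,x6},{x3,x4,x6}} W345={{x3},{x1,x3},{x3,x4},{x3,x6},{x3,x4,x6}}
  W1234={{x1,x3},{x3,x6},{x3,x4,x6}} W1235={{x1,x3},{x3,x6},{x3,x4,x6}} W1245={{x1,x3},{x3,x6},{x3,x4,x6}} W1345={{x1,x3},{x3,x6},{x3,x4,x6}} W2345={{x3},{x1,x3},{x3,x4},{x3,x6},{x3,x4,x6}}
  W12345={{x1,x3},{x3,x6},{x3,x4,x6}}
C dims 5,10,10,5; δ0: rk 4, SNF 1^4; δ1: rk 6, SNF 1^6; δ2: rk 4, SNF 1^4
Ȟ^0: (5−4)−0=1 ⇒ Z
Ȟ^1: (10−6)−4=0 ⇒ 0
Ȟ^2: (10−4)−6=0 ⇒ 0


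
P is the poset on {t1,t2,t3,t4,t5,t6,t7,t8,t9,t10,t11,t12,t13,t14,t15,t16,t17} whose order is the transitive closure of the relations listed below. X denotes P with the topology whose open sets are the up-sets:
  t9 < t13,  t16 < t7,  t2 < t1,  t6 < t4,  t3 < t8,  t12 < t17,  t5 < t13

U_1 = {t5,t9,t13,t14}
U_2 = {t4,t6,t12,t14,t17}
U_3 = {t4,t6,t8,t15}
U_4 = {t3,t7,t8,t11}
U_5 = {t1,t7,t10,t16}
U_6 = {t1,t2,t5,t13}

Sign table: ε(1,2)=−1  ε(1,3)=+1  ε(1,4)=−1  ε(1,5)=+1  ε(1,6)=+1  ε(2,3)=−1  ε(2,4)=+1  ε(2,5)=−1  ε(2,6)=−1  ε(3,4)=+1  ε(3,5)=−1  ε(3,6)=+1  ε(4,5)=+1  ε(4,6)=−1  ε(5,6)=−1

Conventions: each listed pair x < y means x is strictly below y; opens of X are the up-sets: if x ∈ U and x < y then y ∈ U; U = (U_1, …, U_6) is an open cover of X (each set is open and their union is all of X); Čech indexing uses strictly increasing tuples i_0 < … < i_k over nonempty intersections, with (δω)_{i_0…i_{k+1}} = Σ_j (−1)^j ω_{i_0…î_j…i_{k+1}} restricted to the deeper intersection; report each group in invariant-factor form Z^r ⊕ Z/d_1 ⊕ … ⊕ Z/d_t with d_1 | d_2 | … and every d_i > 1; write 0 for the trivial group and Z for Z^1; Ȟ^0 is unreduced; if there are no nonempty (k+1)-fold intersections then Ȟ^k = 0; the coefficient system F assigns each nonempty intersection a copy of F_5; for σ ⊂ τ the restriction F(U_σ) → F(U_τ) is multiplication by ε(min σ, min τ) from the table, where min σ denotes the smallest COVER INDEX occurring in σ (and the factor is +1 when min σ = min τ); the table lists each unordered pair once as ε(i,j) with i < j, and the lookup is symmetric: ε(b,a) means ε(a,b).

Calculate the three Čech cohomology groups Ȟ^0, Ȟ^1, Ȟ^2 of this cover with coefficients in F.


nerve of the cover:
  U12={t14} U16={t5,t13} U23={t4,t6} U34={t8} U45={t7} U56={t1}
C dims 6,6; δ0: rk_F5 6
Ȟ^0 = (6 − 6) − 0 = 0, so Ȟ^0 ≅ 0
Ȟ^1 = (6 − 0) − 6 = 0, so Ȟ^1 ≅ 0
Ȟ^2 = (0 − 0) − 0 = 0, so Ȟ^2 ≅ 0

Ȟ^0 ≅ 0; Ȟ^1 ≅ 0; Ȟ^2 ≅ 0


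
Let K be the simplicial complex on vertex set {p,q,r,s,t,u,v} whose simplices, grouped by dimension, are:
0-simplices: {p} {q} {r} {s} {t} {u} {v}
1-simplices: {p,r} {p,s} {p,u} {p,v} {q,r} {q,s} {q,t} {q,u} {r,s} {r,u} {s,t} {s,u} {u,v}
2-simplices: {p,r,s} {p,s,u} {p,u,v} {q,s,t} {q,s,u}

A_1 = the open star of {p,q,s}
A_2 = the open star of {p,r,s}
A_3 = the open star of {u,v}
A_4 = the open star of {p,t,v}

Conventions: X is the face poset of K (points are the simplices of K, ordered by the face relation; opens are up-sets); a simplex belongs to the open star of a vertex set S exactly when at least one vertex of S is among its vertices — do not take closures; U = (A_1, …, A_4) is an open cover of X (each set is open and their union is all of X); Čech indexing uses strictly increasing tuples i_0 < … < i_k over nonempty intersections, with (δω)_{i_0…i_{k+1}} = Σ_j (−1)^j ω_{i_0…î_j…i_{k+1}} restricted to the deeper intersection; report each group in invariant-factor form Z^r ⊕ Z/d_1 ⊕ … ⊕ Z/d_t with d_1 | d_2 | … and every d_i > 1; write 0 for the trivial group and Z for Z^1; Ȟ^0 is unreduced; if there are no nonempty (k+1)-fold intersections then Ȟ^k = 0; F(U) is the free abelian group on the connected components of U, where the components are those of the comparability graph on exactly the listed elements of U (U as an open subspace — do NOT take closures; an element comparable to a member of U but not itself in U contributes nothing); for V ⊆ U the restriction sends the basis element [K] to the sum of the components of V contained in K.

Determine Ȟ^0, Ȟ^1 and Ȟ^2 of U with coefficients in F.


nonempty intersections:
  A1={{p},{q},{s},{p,r},{p,s},{p,u},{p,v},{q,r},{q,s},{q,t},{q,u},{r,s},{s,t},{s,u},{p,r,s},{p,s,u},{p,u,v},{q,s,t},{q,s,u}} A2={{p},{r},{s},{p,r},{p,s},{p,u},{p,v},{q,r},{q,s},{r,s},{r,u},{s,t},{s,u},{p,r,s},{p,s,u},{p,u,v},{q,s,t},{q,s,u}} A3={{u},{v},{p,u},{p,v},{q,u},{r,u},{s,u},{u,v},{p,s,u},{p,u,v},{q,s,u}} A4={{p},{t},{v},{p,r},{p,s},{p,u},{p,v},{q,t},{s,t},{u,v},{p,r,s},{p,s,u},{p,u,v},{q,s,t}}
  A12={{p},{s},{p,r},{p,s},{p,u},{p,v},{q,r},{q,s},{r,s},{s,t},{s,u},{p,r,s},{p,s,u},{p,u,v},{q,s,t},{q,s,u}} A13={{p,u},{p,v},{q,u},{s,u},{p,s,u},{p,u,v},{q,s,u}} A14={{p},{p,r},{p,s},{p,u},{p,v},{q,t},{s,t},{p,r,s},{p,s,u},{p,u,v},{q,s,t}} A23={{p,u},{p,v},{r,u},{s,u},{p,s,u},{p,u,v},{q,s,u}} A24={{p},{p,r},{p,s},{p,u},{p,v},{s,t},{p,r,s},{p,s,u},{p,u,v},{q,s,t}} A34={{v},{p,u},{p,v},{u,v},{p,s,u},{p,u,v}}
  A123={{p,u},{p,v},{s,u},{p,s,u},{p,u,v},{q,s,u}} A124={{p},{p,r},{p,s},{p,u},{p,v},{s,t},{p,r,s},{p,s,u},{p,u,v},{q,s,t}} A134={{p,u},{p,v},{p,s,u},{p,u,v}} A234={{p,u},{p,v},{p,s,u},{p,u,v}}
  A1234={{p,u},{p,v},{p,s,u},{p,u,v}}
components per intersection:
  A1: {{p},{q},{s},{p,r},{p,s},{p,u},{p,v},{q,r},{q,s},{q,t},{q,u},{r,s},{s,t},{s,u},{p,r,s},{p,s,u},{p,u,v},{q,s,t},{q,s,u}}
  A2: {{p},{r},{s},{p,r},{p,s},{p,u},{p,v},{q,r},{q,s},{r,s},{r,u},{s,t},{s,u},{p,r,s},{p,s,u},{p,u,v},{q,s,t},{q,s,u}}
  A3: {{u},{v},{p,u},{p,v},{q,u},{r,u},{s,u},{u,v},{p,s,u},{p,u,v},{q,s,u}}
  A4: {{p},{v},{p,r},{p,s},{p,u},{p,v},{u,v},{p,r,s},{p,s,u},{p,u,v}} {{t},{q,t},{s,t},{q,s,t}}
  A12: {{p},{s},{p,r},{p,s},{p,u},{p,v},{q,s},{r,s},{s,t},{s,u},{p,r,s},{p,s,u},{p,u,v},{q,s,t},{q,s,u}} {{q,r}}
  A13: {{p,u},{p,v},{q,u},{s,u},{p,s,u},{p,u,v},{q,s,u}}
  A14: {{p},{p,r},{p,s},{p,u},{p,v},{p,r,s},{p,s,u},{p,u,v}} {{q,t},{s,t},{q,s,t}}
  A23: {{p,u},{p,v},{s,u},{p,s,u},{p,u,v},{q,s,u}} {{r,u}}
  A24: {{p},{p,r},{p,s},{p,u},{p,v},{p,r,s},{p,s,u},{p,u,v}} {{s,t},{q,s,t}}
  A34: {{v},{p,u},{p,v},{u,v},{p,s,u},{p,u,v}}
  A123: {{p,u},{p,v},{s,u},{p,s,u},{p,u,v},{q,s,u}}
  A124: {{p},{p,r},{p,s},{p,u},{p,v},{p,r,s},{p,s,u},{p,u,v}} {{s,t},{q,s,t}}
  A134: {{p,u},{p,v},{p,s,u},{p,u,v}}
  A234: {{p,u},{p,v},{p,s,u},{p,u,v}}
  A1234: {{p,u},{p,v},{p,s,u},{p,u,v}}
C dims 5,10,5,1; δ0: rk 4, SNF 1^4; δ1: rk 4, SNF 1^4; δ2: rk 1, SNF 1^1
Ȟ^0: (5−4)−0=1 ⇒ Z
Ȟ^1: (10−4)−4=2 ⇒ Z^2
Ȟ^2: (5−1)−4=0 ⇒ 0

Ȟ^0 = Z, Ȟ^1 = Z^2, Ȟ^2 = 0


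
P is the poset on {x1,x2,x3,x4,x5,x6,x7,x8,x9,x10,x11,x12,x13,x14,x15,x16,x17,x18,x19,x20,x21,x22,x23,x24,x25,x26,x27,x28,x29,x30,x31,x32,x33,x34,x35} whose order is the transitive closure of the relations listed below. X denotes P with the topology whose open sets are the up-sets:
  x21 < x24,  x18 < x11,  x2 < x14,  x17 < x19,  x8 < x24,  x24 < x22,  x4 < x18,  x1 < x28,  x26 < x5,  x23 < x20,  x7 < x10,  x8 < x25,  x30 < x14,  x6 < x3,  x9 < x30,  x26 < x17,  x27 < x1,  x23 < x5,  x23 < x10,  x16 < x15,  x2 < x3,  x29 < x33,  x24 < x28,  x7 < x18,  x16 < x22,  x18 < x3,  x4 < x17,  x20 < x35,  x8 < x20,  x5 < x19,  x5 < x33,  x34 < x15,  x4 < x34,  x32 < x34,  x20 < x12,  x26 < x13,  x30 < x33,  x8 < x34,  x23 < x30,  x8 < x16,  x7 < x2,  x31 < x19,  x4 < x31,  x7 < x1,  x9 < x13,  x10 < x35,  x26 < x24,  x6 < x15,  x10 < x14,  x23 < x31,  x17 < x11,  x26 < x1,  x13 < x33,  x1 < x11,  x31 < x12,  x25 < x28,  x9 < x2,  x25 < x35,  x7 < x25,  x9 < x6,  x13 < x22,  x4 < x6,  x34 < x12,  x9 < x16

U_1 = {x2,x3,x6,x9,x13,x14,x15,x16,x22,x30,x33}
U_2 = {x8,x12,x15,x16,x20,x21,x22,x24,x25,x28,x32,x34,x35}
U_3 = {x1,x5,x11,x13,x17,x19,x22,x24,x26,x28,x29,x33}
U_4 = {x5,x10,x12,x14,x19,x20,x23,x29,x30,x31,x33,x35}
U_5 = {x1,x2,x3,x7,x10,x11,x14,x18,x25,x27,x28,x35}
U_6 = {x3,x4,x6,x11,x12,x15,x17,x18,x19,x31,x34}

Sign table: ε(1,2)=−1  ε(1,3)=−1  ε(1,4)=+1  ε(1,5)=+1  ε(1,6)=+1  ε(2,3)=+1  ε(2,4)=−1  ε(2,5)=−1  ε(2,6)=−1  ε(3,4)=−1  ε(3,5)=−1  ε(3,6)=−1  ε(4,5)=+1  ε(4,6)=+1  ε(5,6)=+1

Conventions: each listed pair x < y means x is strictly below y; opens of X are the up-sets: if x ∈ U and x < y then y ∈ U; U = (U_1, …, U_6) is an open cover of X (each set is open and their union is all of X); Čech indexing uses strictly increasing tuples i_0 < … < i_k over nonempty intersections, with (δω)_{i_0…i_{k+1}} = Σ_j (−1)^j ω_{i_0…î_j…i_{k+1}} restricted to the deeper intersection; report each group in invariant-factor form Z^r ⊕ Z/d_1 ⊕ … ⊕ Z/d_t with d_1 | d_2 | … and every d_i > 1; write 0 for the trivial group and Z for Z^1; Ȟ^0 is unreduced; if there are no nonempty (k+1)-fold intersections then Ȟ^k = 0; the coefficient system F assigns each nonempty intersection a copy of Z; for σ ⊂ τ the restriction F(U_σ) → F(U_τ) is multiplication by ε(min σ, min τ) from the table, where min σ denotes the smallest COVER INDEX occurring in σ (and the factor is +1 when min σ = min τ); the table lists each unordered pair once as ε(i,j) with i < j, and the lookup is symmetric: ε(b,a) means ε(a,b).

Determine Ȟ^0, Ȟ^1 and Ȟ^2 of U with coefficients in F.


nonempty overlaps:
  U12={x15,x16,x22} U13={x13,x22,x33} U14={x14,x30,x33} U15={x2,x3,x14} U16={x3,x6,x15} U23={x22,x24,x28} U24={x12,x20,x35} U25={x25,x28,x35} U26={x12,x15,x34} U34={x5,x19,x29,x33} U35={x1,x11,x28} U36={x11,x17,x19} U45={x10,x14,x35} U46={x12,x19,x31} U56={x3,x11,x18}
  U123={x22} U126={x15} U134={x33} U145={x14} U156={x3} U235={x28} U245={x35} U246={x12} U346={x19} U356={x11}
C dims 6,15,10; δ0: rk 5, SNF 1^5; δ1: rk 10, SNF 1^9·2
degree 0: 6−5−0 = 1 → Ȟ^0 ≅ Z
degree 1: 15−10−5 = 0 → Ȟ^1 ≅ 0
degree 2: 10−0−10 = 0 plus torsion [2] → Ȟ^2 ≅ Z/2

Ȟ^0 ≅ Z; Ȟ^1 ≅ 0; Ȟ^2 ≅ Z/2


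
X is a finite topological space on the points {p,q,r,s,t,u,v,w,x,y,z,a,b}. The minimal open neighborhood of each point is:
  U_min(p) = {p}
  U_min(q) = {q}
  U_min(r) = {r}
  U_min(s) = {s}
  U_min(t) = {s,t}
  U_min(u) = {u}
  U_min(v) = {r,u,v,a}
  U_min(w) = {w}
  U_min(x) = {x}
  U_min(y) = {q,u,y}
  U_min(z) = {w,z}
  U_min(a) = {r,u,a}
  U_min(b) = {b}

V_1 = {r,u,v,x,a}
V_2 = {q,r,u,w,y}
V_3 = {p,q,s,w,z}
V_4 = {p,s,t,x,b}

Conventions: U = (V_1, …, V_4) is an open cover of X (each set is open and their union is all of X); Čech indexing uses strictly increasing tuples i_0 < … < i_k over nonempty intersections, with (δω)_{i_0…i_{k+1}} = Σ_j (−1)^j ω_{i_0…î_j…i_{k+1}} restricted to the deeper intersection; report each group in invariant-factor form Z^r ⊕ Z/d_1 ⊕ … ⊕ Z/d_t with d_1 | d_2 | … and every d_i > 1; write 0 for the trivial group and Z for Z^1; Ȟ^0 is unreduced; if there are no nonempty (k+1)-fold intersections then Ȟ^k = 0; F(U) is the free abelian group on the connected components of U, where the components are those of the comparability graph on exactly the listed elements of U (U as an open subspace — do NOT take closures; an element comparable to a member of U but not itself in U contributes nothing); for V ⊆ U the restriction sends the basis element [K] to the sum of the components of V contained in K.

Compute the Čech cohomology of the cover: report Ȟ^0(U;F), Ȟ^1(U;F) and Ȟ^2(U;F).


nonempty overlaps:
  V12={r,u} V14={x} V23={q,w} V34={p,s}
components per intersection:
  V1: {r,u,v,a} {x}
  V2: {q,u,y} {r} {w}
  V3: {p} {q} {s} {w,z}
  V4: {p} {s,t} {x} {b}
  V12: {r} {u}
  V14: {x}
  V23: {q} {w}
  V34: {p} {s}
C dims 13,7; δ0: rk 7, SNF 1^7
degree 0: 13−7−0 = 6 → Ȟ^0 ≅ Z^6
degree 1: 7−0−7 = 0 → Ȟ^1 ≅ 0
degree 2: 0−0−0 = 0 → Ȟ^2 ≅ 0

Ȟ^0 ≅ Z^6,  Ȟ^1 ≅ 0,  Ȟ^2 ≅ 0


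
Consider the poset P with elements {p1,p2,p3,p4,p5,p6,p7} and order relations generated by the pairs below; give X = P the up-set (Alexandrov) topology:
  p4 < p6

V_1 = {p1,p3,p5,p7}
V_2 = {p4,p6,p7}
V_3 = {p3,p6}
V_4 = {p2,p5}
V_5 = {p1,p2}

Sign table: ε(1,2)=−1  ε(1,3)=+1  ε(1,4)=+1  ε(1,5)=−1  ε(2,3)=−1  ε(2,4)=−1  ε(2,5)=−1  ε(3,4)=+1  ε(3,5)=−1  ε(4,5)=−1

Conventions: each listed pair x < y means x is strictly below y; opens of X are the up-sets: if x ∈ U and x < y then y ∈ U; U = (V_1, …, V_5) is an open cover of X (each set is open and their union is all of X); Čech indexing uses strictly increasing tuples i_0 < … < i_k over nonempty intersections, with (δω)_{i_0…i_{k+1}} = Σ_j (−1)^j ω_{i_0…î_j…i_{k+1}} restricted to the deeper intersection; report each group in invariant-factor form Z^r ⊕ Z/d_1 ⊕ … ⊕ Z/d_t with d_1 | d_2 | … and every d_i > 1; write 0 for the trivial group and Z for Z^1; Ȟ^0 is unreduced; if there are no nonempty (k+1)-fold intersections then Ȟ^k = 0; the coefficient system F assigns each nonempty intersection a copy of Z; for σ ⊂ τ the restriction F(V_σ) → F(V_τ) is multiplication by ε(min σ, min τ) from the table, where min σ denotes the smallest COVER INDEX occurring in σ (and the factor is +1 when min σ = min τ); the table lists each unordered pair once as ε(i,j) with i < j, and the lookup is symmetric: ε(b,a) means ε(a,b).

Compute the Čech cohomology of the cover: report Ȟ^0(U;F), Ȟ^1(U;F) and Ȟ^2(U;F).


Ȟ^0 ≅ Z, Ȟ^1 ≅ Z^2 and Ȟ^2 ≅ 0

nonempty overlaps:
  V12={p7} V13={p3} V14={p5} V15={p1} V23={p6} V45={p2}
C dims 5,6; δ0: rk 4, SNF 1^4
degree 0: 5−4−0 = 1 → Ȟ^0 ≅ Z
degree 1: 6−0−4 = 2 → Ȟ^1 ≅ Z^2
degree 2: 0−0−0 = 0 → Ȟ^2 ≅ 0


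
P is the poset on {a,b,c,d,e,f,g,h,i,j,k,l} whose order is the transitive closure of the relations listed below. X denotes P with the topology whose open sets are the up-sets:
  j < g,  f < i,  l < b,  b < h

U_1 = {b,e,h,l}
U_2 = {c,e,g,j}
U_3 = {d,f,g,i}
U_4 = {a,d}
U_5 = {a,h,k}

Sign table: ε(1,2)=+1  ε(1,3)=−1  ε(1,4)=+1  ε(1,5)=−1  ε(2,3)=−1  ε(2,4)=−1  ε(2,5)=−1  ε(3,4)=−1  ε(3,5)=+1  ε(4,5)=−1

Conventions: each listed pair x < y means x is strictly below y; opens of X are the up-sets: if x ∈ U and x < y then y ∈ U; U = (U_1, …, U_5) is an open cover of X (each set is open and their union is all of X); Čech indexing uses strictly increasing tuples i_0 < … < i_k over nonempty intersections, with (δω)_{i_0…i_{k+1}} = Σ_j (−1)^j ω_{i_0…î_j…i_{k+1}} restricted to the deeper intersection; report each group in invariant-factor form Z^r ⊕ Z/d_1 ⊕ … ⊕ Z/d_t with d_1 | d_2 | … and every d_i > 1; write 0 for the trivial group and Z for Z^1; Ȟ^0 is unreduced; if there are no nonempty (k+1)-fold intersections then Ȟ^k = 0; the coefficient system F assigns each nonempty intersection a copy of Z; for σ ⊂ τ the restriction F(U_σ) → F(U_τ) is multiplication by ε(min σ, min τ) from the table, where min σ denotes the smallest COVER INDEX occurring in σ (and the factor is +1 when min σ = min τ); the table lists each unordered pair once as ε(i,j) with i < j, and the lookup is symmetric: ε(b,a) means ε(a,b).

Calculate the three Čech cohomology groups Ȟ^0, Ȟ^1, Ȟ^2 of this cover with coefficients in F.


Ȟ^0(U;F) ≅ Z; Ȟ^1(U;F) ≅ Z; Ȟ^2(U;F) ≅ 0

nonempty intersections:
  U12={e} U15={h} U23={g} U34={d} U45={a}
C dims 5,5; δ0: rk 4, SNF 1^4
Ȟ^0: (5−4)−0=1 ⇒ Z
Ȟ^1: (5−0)−4=1 ⇒ Z
Ȟ^2: (0−0)−0=0 ⇒ 0


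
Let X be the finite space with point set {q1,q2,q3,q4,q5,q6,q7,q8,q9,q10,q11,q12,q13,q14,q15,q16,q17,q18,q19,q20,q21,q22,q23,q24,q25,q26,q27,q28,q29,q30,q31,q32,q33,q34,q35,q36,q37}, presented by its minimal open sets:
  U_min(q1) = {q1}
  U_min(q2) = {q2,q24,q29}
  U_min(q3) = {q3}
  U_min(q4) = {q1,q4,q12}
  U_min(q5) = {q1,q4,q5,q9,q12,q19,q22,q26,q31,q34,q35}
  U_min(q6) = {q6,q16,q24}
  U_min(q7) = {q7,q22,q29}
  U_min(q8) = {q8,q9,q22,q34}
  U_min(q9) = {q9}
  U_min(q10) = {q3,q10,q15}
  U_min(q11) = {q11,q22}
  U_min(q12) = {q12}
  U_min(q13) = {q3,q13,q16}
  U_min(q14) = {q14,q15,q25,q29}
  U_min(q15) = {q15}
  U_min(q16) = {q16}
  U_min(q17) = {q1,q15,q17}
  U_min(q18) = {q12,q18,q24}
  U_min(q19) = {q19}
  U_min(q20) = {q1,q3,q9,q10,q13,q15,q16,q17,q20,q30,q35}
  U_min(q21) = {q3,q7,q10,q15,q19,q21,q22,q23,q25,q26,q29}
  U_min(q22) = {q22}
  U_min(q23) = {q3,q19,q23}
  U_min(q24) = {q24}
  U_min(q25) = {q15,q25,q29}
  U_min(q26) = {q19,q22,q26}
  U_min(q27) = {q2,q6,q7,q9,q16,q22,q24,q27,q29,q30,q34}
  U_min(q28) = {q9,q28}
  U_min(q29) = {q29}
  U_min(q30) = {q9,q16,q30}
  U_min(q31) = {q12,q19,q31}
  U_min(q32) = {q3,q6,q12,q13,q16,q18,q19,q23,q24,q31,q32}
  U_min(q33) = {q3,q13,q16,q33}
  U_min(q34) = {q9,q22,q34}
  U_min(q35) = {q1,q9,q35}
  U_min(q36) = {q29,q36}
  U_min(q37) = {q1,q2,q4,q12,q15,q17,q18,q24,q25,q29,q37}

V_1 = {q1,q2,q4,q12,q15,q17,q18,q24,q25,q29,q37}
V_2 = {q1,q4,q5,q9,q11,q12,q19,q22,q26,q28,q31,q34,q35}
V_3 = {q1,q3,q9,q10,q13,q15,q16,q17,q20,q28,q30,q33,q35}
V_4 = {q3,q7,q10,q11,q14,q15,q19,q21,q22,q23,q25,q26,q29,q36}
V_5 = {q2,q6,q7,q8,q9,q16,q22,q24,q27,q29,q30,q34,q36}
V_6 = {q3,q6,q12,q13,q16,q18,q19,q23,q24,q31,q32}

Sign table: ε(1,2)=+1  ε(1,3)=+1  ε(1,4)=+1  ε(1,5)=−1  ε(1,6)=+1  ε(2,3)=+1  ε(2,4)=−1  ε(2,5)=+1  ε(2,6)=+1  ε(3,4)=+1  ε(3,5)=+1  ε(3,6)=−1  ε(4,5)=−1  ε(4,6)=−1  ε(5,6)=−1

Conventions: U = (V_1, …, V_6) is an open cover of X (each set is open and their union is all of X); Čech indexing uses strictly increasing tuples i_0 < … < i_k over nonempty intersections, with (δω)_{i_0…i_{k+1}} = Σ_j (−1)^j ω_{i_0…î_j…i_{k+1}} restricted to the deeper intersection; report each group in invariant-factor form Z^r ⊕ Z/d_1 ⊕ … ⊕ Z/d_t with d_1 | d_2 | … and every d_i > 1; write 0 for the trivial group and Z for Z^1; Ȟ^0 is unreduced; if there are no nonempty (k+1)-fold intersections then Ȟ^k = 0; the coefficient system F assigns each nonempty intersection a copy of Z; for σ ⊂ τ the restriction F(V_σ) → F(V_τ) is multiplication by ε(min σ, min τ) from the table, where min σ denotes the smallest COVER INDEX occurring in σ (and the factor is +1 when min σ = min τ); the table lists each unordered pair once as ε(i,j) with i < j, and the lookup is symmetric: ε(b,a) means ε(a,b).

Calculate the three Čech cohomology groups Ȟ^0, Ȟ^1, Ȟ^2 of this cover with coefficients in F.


nonempty overlaps:
  V12={q1,q4,q12} V13={q1,q15,q17} V14={q15,q25,q29} V15={q2,q24,q29} V16={q12,q18,q24} V23={q1,q9,q28,q35} V24={q11,q19,q22,q26} V25={q9,q22,q34} V26={q12,q19,q31} V34={q3,q10,q15} V35={q9,q16,q30} V36={q3,q13,q16} V45={q7,q22,q29,q36} V46={q3,q19,q23} V56={q6,q16,q24}
  V123={q1} V126={q12} V134={q15} V145={q29} V156={q24} V235={q9} V245={q22} V246={q19} V346={q3} V356={q16}
C dims 6,15,10; δ0: rk 6, SNF 1^5·2; δ1: rk 9, SNF 1^9
degree 0: 6−6−0 = 0 → Ȟ^0 ≅ 0
degree 1: 15−9−6 = 0 plus torsion [2] → Ȟ^1 ≅ Z/2
degree 2: 10−0−9 = 1 → Ȟ^2 ≅ Z

Ȟ^0(U;F) ≅ 0,  Ȟ^1(U;F) ≅ Z/2,  Ȟ^2(U;F) ≅ Z


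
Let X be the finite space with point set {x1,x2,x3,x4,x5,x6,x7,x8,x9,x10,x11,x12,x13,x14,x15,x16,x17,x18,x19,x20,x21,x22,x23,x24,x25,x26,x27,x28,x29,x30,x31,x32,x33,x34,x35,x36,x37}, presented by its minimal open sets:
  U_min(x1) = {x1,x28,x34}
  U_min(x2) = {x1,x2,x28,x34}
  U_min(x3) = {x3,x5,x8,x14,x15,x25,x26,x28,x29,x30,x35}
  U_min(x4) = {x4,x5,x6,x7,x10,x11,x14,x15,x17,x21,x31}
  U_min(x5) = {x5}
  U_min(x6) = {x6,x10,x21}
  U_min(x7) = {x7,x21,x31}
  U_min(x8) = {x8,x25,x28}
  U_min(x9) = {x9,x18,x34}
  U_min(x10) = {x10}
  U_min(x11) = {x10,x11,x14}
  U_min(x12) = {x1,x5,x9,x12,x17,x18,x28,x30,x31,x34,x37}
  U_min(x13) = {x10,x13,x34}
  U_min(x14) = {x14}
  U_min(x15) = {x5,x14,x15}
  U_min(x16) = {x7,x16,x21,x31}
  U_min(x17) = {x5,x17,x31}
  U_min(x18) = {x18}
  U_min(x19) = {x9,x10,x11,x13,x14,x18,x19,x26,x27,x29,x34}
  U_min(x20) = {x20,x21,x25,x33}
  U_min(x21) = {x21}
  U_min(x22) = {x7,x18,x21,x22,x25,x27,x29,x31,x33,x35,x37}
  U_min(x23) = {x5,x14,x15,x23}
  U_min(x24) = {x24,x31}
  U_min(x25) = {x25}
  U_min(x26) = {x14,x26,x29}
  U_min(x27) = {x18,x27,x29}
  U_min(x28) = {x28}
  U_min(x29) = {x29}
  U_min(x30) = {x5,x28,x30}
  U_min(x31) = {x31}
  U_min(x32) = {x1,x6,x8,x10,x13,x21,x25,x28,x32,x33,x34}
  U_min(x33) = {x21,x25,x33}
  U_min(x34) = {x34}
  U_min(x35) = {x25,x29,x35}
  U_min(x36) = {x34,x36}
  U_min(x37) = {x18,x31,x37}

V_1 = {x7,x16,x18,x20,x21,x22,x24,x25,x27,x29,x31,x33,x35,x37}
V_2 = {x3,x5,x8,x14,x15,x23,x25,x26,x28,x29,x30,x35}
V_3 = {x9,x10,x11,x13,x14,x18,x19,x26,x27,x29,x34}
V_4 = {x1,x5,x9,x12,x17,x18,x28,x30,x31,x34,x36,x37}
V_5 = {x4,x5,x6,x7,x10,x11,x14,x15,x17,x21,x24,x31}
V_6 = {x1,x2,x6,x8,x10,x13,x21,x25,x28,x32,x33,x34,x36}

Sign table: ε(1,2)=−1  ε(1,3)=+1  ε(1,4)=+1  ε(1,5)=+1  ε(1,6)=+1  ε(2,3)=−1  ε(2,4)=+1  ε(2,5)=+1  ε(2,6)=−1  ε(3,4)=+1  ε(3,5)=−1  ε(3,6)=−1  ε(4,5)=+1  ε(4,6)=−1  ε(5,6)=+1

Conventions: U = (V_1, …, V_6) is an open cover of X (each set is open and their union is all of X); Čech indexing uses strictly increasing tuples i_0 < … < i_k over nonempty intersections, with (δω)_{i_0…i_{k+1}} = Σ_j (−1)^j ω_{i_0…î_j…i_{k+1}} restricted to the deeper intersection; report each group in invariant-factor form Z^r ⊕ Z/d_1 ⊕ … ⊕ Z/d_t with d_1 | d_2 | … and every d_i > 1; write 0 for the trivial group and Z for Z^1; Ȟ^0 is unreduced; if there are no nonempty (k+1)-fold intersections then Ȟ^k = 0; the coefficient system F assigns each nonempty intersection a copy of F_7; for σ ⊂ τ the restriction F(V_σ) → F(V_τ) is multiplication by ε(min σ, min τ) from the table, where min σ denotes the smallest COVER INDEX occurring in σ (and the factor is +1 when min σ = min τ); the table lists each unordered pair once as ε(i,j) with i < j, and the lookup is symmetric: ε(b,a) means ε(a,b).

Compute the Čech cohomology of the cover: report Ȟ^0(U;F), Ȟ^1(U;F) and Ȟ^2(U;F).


nerve simplices:
  V12={x25,x29,x35} V13={x18,x27,x29} V14={x18,x31,x37} V15={x7,x21,x24,x31} V16={x21,x25,x33} V23={x14,x26,x29} V24={x5,x28,x30} V25={x5,x14,x15} V26={x8,x25,x28} V34={x9,x18,x34} V35={x10,x11,x14} V36={x10,x13,x34} V45={x5,x17,x31} V46={x1,x28,x34,x36} V56={x6,x10,x21}
  V123={x29} V126={x25} V134={x18} V145={x31} V156={x21} V235={x14} V245={x5} V246={x28} V346={x34} V356={x10}
C dims 6,15,10; δ0: rk_F7 6; δ1: rk_F7 9
degree 0: 6−6−0 = 0 → Ȟ^0 ≅ 0
degree 1: 15−9−6 = 0 → Ȟ^1 ≅ 0
degree 2: 10−0−9 = 1 → Ȟ^2 ≅ Z/7

Ȟ^0(U;F) ≅ 0,  Ȟ^1(U;F) ≅ 0,  Ȟ^2(U;F) ≅ Z/7


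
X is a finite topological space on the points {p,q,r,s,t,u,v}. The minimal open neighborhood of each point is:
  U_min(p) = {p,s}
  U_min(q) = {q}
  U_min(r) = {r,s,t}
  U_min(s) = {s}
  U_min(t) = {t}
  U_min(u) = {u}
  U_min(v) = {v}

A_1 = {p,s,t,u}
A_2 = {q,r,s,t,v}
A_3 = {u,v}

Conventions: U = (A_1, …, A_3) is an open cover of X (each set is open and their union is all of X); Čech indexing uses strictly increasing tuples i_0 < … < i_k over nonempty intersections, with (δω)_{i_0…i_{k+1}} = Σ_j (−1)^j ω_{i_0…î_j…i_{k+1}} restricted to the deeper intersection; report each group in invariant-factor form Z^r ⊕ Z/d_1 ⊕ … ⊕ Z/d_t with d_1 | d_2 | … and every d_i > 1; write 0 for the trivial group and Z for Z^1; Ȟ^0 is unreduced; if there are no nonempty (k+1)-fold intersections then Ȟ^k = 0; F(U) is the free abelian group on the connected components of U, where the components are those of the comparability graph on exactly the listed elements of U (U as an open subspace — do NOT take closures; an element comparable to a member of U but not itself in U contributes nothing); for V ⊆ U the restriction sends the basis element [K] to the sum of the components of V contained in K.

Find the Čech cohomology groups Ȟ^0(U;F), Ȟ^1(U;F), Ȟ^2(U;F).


nerve of the cover:
  A12={s,t} A13={u} A23={v}
components per intersection:
  A1: {p,s} {t} {u}
  A2: {q} {r,s,t} {v}
  A3: {u} {v}
  A12: {s} {t}
  A13: {u}
  A23: {v}
C dims 8,4; δ0: rk 4, SNF 1^4
Ȟ^0 = (8 − 4) − 0 = 4, so Ȟ^0 ≅ Z^4
Ȟ^1 = (4 − 0) − 4 = 0, so Ȟ^1 ≅ 0
Ȟ^2 = (0 − 0) − 0 = 0, so Ȟ^2 ≅ 0

Ȟ^0(U;F) ≅ Z^4, Ȟ^1(U;F) ≅ 0 and Ȟ^2(U;F) ≅ 0


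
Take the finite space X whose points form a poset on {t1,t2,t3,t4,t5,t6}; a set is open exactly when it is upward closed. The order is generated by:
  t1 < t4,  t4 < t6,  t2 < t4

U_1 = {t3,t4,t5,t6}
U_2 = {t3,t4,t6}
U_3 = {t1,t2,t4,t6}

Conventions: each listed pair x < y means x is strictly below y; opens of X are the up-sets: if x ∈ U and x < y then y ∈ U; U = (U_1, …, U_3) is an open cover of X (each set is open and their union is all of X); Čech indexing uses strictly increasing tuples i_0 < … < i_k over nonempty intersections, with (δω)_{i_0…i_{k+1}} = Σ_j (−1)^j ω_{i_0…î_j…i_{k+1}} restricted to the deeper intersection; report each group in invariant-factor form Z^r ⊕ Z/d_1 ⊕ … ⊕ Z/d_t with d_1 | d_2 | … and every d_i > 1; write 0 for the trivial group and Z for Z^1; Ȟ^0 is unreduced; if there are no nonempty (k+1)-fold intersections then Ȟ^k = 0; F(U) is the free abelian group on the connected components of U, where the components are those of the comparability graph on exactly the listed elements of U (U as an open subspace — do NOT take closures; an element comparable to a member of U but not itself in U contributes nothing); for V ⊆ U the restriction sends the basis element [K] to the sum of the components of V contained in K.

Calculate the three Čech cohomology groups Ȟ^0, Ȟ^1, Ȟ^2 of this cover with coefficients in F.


Ȟ^0(U;F) ≅ Z^3,  Ȟ^1(U;F) ≅ 0,  Ȟ^2(U;F) ≅ 0

nerve simplices:
  U12={t3,t4,t6} U13={t4,t6} U23={t4,t6}
  U123={t4,t6}
components per intersection:
  U1: {t3} {t4,t6} {t5}
  U2: {t3} {t4,t6}
  U3: {t1,t2,t4,t6}
  U12: {t3} {t4,t6}
  U13: {t4,t6}
  U23: {t4,t6}
  U123: {t4,t6}
C dims 6,4,1; δ0: rk 3, SNF 1^3; δ1: rk 1, SNF 1^1
degree 0: 6−3−0 = 3 → Ȟ^0 ≅ Z^3
degree 1: 4−1−3 = 0 → Ȟ^1 ≅ 0
degree 2: 1−0−1 = 0 → Ȟ^2 ≅ 0
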